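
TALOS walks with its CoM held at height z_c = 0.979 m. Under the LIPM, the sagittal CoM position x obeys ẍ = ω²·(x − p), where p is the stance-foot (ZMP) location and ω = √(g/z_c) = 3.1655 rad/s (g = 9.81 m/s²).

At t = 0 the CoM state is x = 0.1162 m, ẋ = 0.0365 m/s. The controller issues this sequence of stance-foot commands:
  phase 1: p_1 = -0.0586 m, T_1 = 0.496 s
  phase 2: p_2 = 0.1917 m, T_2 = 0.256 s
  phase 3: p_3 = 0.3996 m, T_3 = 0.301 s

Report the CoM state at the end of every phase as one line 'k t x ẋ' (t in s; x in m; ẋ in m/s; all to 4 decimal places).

phase 1: p=-0.0586, T=0.496, ωT=1.570088, cosh=2.507549, sinh=2.299522; start (x,ẋ)=(0.116200, 0.036500) → end (x,ẋ)=(0.406234, 1.363919)
phase 2: p=0.1917, T=0.256, ωT=0.810368, cosh=1.346715, sinh=0.902020; start (x,ẋ)=(0.406234, 1.363919) → end (x,ẋ)=(0.869270, 2.449379)
phase 3: p=0.3996, T=0.301, ωT=0.952816, cosh=1.489327, sinh=1.103673; start (x,ẋ)=(0.869270, 2.449379) → end (x,ẋ)=(1.953085, 5.288802)

1 0.4960 0.4062 1.3639
2 0.7520 0.8693 2.4494
3 1.0530 1.9531 5.2888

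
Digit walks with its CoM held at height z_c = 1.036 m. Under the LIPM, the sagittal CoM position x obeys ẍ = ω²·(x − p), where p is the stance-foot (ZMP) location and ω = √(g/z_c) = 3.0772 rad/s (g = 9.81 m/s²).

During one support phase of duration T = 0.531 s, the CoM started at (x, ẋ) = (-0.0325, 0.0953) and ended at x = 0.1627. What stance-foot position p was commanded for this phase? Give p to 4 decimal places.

ωT = 3.0772·0.531 = 1.633993; cosh(ωT) = 2.659723, sinh(ωT) = 2.464574
x(T) = p + (x₀−p)·cosh(ωT) + (ẋ₀/ω)·sinh(ωT) ⇒ p·(1 − cosh) = x(T) − x₀·cosh − (ẋ₀/ω)·sinh
numerator   = 0.1627 − (-0.0325)·2.659723 − (0.0953/3.0772)·2.464574 = 0.172814
denominator = 1 − 2.659723 = -1.659723
p = 0.172814 / -1.659723 = -0.1041

p = -0.1041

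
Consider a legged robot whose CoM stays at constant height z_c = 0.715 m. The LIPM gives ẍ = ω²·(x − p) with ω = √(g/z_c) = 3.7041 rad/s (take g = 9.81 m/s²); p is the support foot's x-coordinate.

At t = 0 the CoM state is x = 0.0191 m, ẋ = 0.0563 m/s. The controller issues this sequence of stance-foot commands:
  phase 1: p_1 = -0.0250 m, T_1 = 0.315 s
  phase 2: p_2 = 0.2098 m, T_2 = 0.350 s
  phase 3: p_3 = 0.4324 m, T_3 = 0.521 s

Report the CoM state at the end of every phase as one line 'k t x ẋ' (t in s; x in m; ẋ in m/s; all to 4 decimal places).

1 0.3150 0.0747 0.3361
2 0.6650 0.0978 -0.1859
3 1.1860 -0.9134 -4.8321

phase 1: p=-0.0250, T=0.315, ωT=1.166791, cosh=1.761518, sinh=1.450154; start (x,ẋ)=(0.019100, 0.056300) → end (x,ẋ)=(0.074724, 0.336057)
phase 2: p=0.2098, T=0.350, ωT=1.296435, cosh=1.964872, sinh=1.691367; start (x,ẋ)=(0.074724, 0.336057) → end (x,ẋ)=(0.097844, -0.185938)
phase 3: p=0.4324, T=0.521, ωT=1.929836, cosh=3.516777, sinh=3.371605; start (x,ẋ)=(0.097844, -0.185938) → end (x,ẋ)=(-0.913406, -4.832091)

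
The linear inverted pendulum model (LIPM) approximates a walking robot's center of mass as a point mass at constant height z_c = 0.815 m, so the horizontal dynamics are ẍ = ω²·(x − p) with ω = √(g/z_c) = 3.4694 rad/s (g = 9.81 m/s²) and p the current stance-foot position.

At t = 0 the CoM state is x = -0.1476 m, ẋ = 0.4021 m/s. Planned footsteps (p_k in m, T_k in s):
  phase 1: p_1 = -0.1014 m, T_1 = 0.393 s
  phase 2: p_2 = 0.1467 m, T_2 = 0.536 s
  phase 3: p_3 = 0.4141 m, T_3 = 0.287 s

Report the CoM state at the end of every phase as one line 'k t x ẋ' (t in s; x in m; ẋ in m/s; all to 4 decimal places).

phase 1: p=-0.1014, T=0.393, ωT=1.363474, cosh=2.082762, sinh=1.826991; start (x,ẋ)=(-0.147600, 0.402100) → end (x,ẋ)=(0.014123, 0.544637)
phase 2: p=0.1467, T=0.536, ωT=1.859598, cosh=3.288446, sinh=3.132711; start (x,ẋ)=(0.014123, 0.544637) → end (x,ẋ)=(0.202510, 0.350078)
phase 3: p=0.4141, T=0.287, ωT=0.995718, cosh=1.538062, sinh=1.168604; start (x,ẋ)=(0.202510, 0.350078) → end (x,ẋ)=(0.206578, -0.319421)

1 0.3930 0.0141 0.5446
2 0.9290 0.2025 0.3501
3 1.2160 0.2066 -0.3194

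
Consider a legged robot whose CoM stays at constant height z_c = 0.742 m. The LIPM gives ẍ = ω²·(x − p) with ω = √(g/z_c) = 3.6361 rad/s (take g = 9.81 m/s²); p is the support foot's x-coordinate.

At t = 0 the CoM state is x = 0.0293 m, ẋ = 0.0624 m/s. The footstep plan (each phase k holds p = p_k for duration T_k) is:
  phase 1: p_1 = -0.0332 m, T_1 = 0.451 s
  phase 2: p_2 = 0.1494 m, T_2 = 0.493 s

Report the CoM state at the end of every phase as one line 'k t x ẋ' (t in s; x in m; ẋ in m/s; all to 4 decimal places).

phase 1: p=-0.0332, T=0.451, ωT=1.639881, cosh=2.674280, sinh=2.480277; start (x,ẋ)=(0.029300, 0.062400) → end (x,ẋ)=(0.176507, 0.730533)
phase 2: p=0.1494, T=0.493, ωT=1.792597, cosh=3.085778, sinh=2.919251; start (x,ẋ)=(0.176507, 0.730533) → end (x,ẋ)=(0.819557, 2.541998)

1 0.4510 0.1765 0.7305
2 0.9440 0.8196 2.5420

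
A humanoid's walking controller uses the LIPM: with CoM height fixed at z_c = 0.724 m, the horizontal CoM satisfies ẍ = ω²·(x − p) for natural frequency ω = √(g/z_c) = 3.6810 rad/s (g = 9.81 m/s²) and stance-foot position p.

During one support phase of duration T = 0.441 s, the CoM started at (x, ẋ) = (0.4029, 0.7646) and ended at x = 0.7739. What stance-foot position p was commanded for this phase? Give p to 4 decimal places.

p = 0.4856

ωT = 3.6810·0.441 = 1.623321; cosh(ωT) = 2.633571, sinh(ωT) = 2.436328
x(T) = p + (x₀−p)·cosh(ωT) + (ẋ₀/ω)·sinh(ωT) ⇒ p·(1 − cosh) = x(T) − x₀·cosh − (ẋ₀/ω)·sinh
numerator   = 0.7739 − (0.4029)·2.633571 − (0.7646/3.6810)·2.436328 = -0.793228
denominator = 1 − 2.633571 = -1.633571
p = -0.793228 / -1.633571 = 0.4856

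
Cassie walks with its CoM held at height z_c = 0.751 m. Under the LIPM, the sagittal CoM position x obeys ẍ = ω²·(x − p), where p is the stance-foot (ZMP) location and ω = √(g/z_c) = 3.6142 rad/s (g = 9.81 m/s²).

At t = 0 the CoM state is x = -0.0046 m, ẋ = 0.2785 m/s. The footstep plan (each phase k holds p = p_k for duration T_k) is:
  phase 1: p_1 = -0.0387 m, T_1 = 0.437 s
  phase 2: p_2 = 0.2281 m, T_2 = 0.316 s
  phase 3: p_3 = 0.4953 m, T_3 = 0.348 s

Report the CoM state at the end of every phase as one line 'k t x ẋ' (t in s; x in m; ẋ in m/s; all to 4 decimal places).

1 0.4370 0.2265 0.9906
2 0.7530 0.6111 1.7022
3 1.1010 1.4768 3.9121

phase 1: p=-0.0387, T=0.437, ωT=1.579405, cosh=2.529084, sinh=2.322986; start (x,ẋ)=(-0.004600, 0.278500) → end (x,ẋ)=(0.226544, 0.990644)
phase 2: p=0.2281, T=0.316, ωT=1.142087, cosh=1.726227, sinh=1.407075; start (x,ẋ)=(0.226544, 0.990644) → end (x,ẋ)=(0.611091, 1.702166)
phase 3: p=0.4953, T=0.348, ωT=1.257742, cosh=1.900882, sinh=1.616587; start (x,ẋ)=(0.611091, 1.702166) → end (x,ẋ)=(1.476763, 3.912146)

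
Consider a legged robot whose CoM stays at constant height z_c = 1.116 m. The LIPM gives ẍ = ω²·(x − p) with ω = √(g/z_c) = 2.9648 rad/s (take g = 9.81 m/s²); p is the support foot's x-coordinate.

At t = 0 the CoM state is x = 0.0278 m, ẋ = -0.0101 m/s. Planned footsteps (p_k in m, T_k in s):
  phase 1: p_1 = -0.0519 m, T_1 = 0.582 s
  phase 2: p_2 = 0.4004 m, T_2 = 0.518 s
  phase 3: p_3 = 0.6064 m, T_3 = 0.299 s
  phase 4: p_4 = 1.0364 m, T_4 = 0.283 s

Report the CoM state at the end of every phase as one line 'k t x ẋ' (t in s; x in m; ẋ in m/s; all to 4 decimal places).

phase 1: p=-0.0519, T=0.582, ωT=1.725514, cosh=2.896743, sinh=2.718661; start (x,ẋ)=(0.027800, -0.010100) → end (x,ẋ)=(0.169709, 0.613148)
phase 2: p=0.4004, T=0.518, ωT=1.535766, cosh=2.430087, sinh=2.214797; start (x,ẋ)=(0.169709, 0.613148) → end (x,ẋ)=(0.297841, -0.024814)
phase 3: p=0.6064, T=0.299, ωT=0.886475, cosh=1.419334, sinh=1.007228; start (x,ẋ)=(0.297841, -0.024814) → end (x,ẋ)=(0.160021, -0.956648)
phase 4: p=1.0364, T=0.283, ωT=0.839038, cosh=1.373133, sinh=0.941007; start (x,ẋ)=(0.160021, -0.956648) → end (x,ẋ)=(-0.470618, -3.758612)

1 0.5820 0.1697 0.6131
2 1.1000 0.2978 -0.0248
3 1.3990 0.1600 -0.9566
4 1.6820 -0.4706 -3.7586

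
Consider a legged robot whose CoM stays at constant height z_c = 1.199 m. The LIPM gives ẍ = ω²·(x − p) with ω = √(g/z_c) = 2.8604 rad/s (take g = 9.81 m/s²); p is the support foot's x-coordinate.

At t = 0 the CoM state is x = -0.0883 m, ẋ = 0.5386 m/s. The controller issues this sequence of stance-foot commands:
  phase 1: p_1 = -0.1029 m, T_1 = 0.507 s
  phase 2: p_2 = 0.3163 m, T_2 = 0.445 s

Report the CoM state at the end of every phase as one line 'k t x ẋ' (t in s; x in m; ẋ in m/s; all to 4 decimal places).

phase 1: p=-0.1029, T=0.507, ωT=1.450223, cosh=2.249291, sinh=2.014773; start (x,ẋ)=(-0.088300, 0.538600) → end (x,ẋ)=(0.309312, 1.295609)
phase 2: p=0.3163, T=0.445, ωT=1.272878, cosh=1.925570, sinh=1.645545; start (x,ẋ)=(0.309312, 1.295609) → end (x,ẋ)=(1.048189, 2.461894)

1 0.5070 0.3093 1.2956
2 0.9520 1.0482 2.4619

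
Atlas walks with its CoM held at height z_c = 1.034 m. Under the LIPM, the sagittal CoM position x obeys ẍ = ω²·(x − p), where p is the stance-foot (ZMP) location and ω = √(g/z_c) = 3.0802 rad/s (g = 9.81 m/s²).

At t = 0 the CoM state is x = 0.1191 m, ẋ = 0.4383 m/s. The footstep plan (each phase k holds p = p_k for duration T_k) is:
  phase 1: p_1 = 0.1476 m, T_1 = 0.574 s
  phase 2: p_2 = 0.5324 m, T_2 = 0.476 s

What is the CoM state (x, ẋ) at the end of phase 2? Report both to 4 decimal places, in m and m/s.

phase 1: p=0.1476, T=0.574, ωT=1.768035, cosh=3.014998, sinh=2.844330; start (x,ẋ)=(0.119100, 0.438300) → end (x,ẋ)=(0.466409, 1.071782)
phase 2: p=0.5324, T=0.476, ωT=1.466175, cosh=2.281719, sinh=2.050913; start (x,ẋ)=(0.466409, 1.071782) → end (x,ẋ)=(1.095460, 2.028627)

x = 1.0955, ẋ = 2.0286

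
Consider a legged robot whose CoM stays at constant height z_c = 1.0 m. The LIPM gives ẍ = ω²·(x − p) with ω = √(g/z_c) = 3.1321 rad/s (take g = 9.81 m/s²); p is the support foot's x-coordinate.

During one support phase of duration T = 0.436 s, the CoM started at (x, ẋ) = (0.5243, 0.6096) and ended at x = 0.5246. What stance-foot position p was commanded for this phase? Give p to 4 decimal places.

ωT = 3.1321·0.436 = 1.365596; cosh(ωT) = 2.086642, sinh(ωT) = 1.831414
x(T) = p + (x₀−p)·cosh(ωT) + (ẋ₀/ω)·sinh(ωT) ⇒ p·(1 − cosh) = x(T) − x₀·cosh − (ẋ₀/ω)·sinh
numerator   = 0.5246 − (0.5243)·2.086642 − (0.6096/3.1321)·1.831414 = -0.925874
denominator = 1 − 2.086642 = -1.086642
p = -0.925874 / -1.086642 = 0.8521

p = 0.8521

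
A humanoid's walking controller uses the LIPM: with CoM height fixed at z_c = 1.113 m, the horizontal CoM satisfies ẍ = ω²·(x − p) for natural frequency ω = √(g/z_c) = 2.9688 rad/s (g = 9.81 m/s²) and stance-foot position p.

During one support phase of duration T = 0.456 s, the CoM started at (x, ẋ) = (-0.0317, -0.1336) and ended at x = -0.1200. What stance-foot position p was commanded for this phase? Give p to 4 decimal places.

ωT = 2.9688·0.456 = 1.353773; cosh(ωT) = 2.065135, sinh(ωT) = 1.806871
x(T) = p + (x₀−p)·cosh(ωT) + (ẋ₀/ω)·sinh(ωT) ⇒ p·(1 − cosh) = x(T) − x₀·cosh − (ẋ₀/ω)·sinh
numerator   = -0.1200 − (-0.0317)·2.065135 − (-0.1336/2.9688)·1.806871 = 0.026776
denominator = 1 − 2.065135 = -1.065135
p = 0.026776 / -1.065135 = -0.0251

p = -0.0251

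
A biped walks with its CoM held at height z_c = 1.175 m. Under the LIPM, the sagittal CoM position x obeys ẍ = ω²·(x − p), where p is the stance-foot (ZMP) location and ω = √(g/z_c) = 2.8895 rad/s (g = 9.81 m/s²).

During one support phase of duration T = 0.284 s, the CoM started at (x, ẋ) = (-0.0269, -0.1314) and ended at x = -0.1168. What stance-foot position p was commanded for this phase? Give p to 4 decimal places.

p = 0.1086

ωT = 2.8895·0.284 = 0.820618; cosh(ωT) = 1.356031, sinh(ωT) = 0.915872
x(T) = p + (x₀−p)·cosh(ωT) + (ẋ₀/ω)·sinh(ωT) ⇒ p·(1 − cosh) = x(T) − x₀·cosh − (ẋ₀/ω)·sinh
numerator   = -0.1168 − (-0.0269)·1.356031 − (-0.1314/2.8895)·0.915872 = -0.038673
denominator = 1 − 1.356031 = -0.356031
p = -0.038673 / -0.356031 = 0.1086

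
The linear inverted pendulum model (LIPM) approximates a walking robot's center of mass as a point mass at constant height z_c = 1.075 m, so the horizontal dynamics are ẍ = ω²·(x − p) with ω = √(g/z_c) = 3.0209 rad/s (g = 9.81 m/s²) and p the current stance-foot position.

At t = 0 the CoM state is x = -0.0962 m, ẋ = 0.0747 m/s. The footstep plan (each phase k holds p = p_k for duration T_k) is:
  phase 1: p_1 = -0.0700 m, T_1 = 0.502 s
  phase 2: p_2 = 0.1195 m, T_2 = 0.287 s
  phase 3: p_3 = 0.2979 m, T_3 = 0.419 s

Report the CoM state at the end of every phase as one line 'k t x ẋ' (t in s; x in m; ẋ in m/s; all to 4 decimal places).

phase 1: p=-0.0700, T=0.502, ωT=1.516492, cosh=2.387847, sinh=2.168366; start (x,ẋ)=(-0.096200, 0.074700) → end (x,ẋ)=(-0.078943, 0.006751)
phase 2: p=0.1195, T=0.287, ωT=0.866998, cosh=1.399984, sinh=0.979773; start (x,ẋ)=(-0.078943, 0.006751) → end (x,ẋ)=(-0.156127, -0.577899)
phase 3: p=0.2979, T=0.419, ωT=1.265757, cosh=1.913901, sinh=1.631875; start (x,ẋ)=(-0.156127, -0.577899) → end (x,ẋ)=(-0.883241, -3.344273)

1 0.5020 -0.0789 0.0068
2 0.7890 -0.1561 -0.5779
3 1.2080 -0.8832 -3.3443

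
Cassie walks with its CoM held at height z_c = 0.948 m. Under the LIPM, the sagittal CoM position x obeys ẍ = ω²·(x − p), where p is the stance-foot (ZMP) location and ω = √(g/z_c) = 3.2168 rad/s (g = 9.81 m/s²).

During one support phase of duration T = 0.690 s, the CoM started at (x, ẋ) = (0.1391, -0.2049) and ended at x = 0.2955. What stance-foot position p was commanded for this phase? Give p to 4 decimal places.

p = 0.0171

ωT = 3.2168·0.690 = 2.219592; cosh(ωT) = 4.656114, sinh(ωT) = 4.547461
x(T) = p + (x₀−p)·cosh(ωT) + (ẋ₀/ω)·sinh(ωT) ⇒ p·(1 − cosh) = x(T) − x₀·cosh − (ẋ₀/ω)·sinh
numerator   = 0.2955 − (0.1391)·4.656114 − (-0.2049/3.2168)·4.547461 = -0.062507
denominator = 1 − 4.656114 = -3.656114
p = -0.062507 / -3.656114 = 0.0171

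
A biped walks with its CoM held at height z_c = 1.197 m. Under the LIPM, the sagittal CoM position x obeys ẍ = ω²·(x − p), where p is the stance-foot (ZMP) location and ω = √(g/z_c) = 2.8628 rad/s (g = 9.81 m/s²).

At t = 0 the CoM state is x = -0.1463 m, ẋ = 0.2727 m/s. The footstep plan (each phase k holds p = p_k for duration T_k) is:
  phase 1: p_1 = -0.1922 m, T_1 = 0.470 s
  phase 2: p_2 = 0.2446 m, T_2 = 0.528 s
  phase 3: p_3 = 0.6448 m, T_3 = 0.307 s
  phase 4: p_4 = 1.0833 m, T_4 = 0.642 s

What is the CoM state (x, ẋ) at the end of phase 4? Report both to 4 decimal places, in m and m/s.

phase 1: p=-0.1922, T=0.470, ωT=1.345516, cosh=2.050286, sinh=1.789881; start (x,ẋ)=(-0.146300, 0.272700) → end (x,ẋ)=(0.072406, 0.794308)
phase 2: p=0.2446, T=0.528, ωT=1.511558, cosh=2.377178, sinh=2.156612; start (x,ẋ)=(0.072406, 0.794308) → end (x,ẋ)=(0.433634, 0.825093)
phase 3: p=0.6448, T=0.307, ωT=0.878880, cosh=1.411724, sinh=0.996476; start (x,ẋ)=(0.433634, 0.825093) → end (x,ẋ)=(0.633888, 0.562408)
phase 4: p=1.0833, T=0.642, ωT=1.837918, cosh=3.221294, sinh=3.062146; start (x,ẋ)=(0.633888, 0.562408) → end (x,ẋ)=(0.237182, -2.128004)

x = 0.2372, ẋ = -2.1280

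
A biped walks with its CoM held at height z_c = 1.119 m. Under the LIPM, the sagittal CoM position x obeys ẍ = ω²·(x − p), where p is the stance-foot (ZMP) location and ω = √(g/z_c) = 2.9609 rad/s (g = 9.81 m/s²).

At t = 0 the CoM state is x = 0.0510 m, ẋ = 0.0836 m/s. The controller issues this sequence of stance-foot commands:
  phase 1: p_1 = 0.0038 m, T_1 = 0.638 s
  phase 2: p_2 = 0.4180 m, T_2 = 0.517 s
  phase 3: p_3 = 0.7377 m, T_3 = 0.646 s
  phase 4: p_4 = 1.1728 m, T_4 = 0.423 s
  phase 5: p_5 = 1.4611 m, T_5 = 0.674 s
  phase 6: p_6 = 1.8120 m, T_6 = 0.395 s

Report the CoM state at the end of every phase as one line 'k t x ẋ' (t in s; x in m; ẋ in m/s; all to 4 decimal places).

phase 1: p=0.0038, T=0.638, ωT=1.889054, cosh=3.382163, sinh=3.230948; start (x,ẋ)=(0.051000, 0.083600) → end (x,ẋ)=(0.254663, 0.734288)
phase 2: p=0.4180, T=0.517, ωT=1.530785, cosh=2.419085, sinh=2.202720; start (x,ẋ)=(0.254663, 0.734288) → end (x,ẋ)=(0.569137, 0.711016)
phase 3: p=0.7377, T=0.646, ωT=1.912741, cosh=3.459651, sinh=3.311976; start (x,ẋ)=(0.569137, 0.711016) → end (x,ẋ)=(0.949851, 0.806862)
phase 4: p=1.1728, T=0.423, ωT=1.252461, cosh=1.892371, sinh=1.606571; start (x,ẋ)=(0.949851, 0.806862) → end (x,ẋ)=(1.188698, 0.466339)
phase 5: p=1.4611, T=0.674, ωT=1.995647, cosh=3.746442, sinh=3.610516; start (x,ẋ)=(1.188698, 0.466339) → end (x,ẋ)=(1.009214, -1.164972)
phase 6: p=1.8120, T=0.395, ωT=1.169556, cosh=1.765533, sinh=1.455028; start (x,ẋ)=(1.009214, -1.164972) → end (x,ẋ)=(-0.177829, -5.515354)

1 0.6380 0.2547 0.7343
2 1.1550 0.5691 0.7110
3 1.8010 0.9499 0.8069
4 2.2240 1.1887 0.4663
5 2.8980 1.0092 -1.1650
6 3.2930 -0.1778 -5.5154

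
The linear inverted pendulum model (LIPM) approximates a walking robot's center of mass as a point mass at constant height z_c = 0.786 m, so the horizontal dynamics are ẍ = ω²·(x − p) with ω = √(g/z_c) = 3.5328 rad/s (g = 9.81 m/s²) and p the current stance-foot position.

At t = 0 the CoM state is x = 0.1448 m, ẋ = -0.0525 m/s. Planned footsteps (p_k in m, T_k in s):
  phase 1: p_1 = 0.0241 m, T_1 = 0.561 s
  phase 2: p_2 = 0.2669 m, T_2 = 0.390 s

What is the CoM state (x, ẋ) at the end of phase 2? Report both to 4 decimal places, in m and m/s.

x = 1.2802, ẋ = 3.7794

phase 1: p=0.0241, T=0.561, ωT=1.981901, cosh=3.697165, sinh=3.559358; start (x,ẋ)=(0.144800, -0.052500) → end (x,ẋ)=(0.417453, 1.323641)
phase 2: p=0.2669, T=0.390, ωT=1.377792, cosh=2.109135, sinh=1.857000; start (x,ẋ)=(0.417453, 1.323641) → end (x,ẋ)=(1.280203, 3.779427)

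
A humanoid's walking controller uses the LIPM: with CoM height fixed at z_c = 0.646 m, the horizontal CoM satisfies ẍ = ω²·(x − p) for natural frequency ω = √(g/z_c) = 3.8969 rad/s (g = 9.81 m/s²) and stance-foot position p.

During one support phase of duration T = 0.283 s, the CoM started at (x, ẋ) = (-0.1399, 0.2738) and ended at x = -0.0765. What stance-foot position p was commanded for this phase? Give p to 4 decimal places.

p = -0.0941

ωT = 3.8969·0.283 = 1.102823; cosh(ωT) = 1.672295, sinh(ωT) = 1.340363
x(T) = p + (x₀−p)·cosh(ωT) + (ẋ₀/ω)·sinh(ωT) ⇒ p·(1 − cosh) = x(T) − x₀·cosh − (ẋ₀/ω)·sinh
numerator   = -0.0765 − (-0.1399)·1.672295 − (0.2738/3.8969)·1.340363 = 0.063279
denominator = 1 − 1.672295 = -0.672295
p = 0.063279 / -0.672295 = -0.0941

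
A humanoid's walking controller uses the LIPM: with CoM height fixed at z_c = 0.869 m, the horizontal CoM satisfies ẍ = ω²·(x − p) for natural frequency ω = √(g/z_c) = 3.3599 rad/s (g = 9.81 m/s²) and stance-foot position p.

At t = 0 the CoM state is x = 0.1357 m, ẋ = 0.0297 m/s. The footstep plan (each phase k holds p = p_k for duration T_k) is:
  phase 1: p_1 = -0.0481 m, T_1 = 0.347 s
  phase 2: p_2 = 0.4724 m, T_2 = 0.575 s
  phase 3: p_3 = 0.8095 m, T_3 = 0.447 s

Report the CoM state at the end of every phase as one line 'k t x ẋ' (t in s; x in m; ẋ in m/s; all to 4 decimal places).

phase 1: p=-0.0481, T=0.347, ωT=1.165885, cosh=1.760204, sinh=1.448558; start (x,ẋ)=(0.135700, 0.029700) → end (x,ẋ)=(0.288230, 0.946834)
phase 2: p=0.4724, T=0.575, ωT=1.931942, cosh=3.523886, sinh=3.379020; start (x,ẋ)=(0.288230, 0.946834) → end (x,ẋ)=(0.775629, 1.245626)
phase 3: p=0.8095, T=0.447, ωT=1.501875, cosh=2.356407, sinh=2.133695; start (x,ẋ)=(0.775629, 1.245626) → end (x,ẋ)=(1.520717, 2.692380)

1 0.3470 0.2882 0.9468
2 0.9220 0.7756 1.2456
3 1.3690 1.5207 2.6924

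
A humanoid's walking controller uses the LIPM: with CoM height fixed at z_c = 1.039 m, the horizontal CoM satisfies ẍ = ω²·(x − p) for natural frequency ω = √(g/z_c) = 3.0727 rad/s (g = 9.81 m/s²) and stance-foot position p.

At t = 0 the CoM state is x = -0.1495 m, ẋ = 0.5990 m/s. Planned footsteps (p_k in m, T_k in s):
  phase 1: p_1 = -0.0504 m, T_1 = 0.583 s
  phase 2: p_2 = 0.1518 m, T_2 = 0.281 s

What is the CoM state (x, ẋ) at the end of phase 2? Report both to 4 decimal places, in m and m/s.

phase 1: p=-0.0504, T=0.583, ωT=1.791384, cosh=3.082239, sinh=2.915509; start (x,ẋ)=(-0.149500, 0.599000) → end (x,ẋ)=(0.212507, 0.958475)
phase 2: p=0.1518, T=0.281, ωT=0.863429, cosh=1.396495, sinh=0.974782; start (x,ẋ)=(0.212507, 0.958475) → end (x,ẋ)=(0.540643, 1.520336)

x = 0.5406, ẋ = 1.5203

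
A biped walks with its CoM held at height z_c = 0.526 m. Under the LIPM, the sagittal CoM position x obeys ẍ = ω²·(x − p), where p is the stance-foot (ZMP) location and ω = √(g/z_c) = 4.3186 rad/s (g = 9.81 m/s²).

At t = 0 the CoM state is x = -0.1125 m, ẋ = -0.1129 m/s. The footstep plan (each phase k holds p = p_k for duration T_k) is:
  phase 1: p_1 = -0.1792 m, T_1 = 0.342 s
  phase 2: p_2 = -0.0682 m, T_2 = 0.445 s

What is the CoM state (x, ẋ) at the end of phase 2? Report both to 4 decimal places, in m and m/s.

phase 1: p=-0.1792, T=0.342, ωT=1.476961, cosh=2.303974, sinh=2.075643; start (x,ẋ)=(-0.112500, -0.112900) → end (x,ẋ)=(-0.079788, 0.337772)
phase 2: p=-0.0682, T=0.445, ωT=1.921777, cosh=3.489718, sinh=3.343372; start (x,ẋ)=(-0.079788, 0.337772) → end (x,ẋ)=(0.152857, 1.011413)

x = 0.1529, ẋ = 1.0114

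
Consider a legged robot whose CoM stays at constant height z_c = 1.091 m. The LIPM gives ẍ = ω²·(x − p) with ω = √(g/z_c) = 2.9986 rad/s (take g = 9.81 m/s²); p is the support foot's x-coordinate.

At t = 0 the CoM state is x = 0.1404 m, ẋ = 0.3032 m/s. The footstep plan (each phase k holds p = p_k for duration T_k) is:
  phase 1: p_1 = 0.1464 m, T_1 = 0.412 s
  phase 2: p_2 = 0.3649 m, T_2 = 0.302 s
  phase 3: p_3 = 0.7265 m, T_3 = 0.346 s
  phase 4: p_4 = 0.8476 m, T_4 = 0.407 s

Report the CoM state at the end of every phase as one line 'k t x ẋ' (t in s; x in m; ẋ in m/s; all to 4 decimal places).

phase 1: p=0.1464, T=0.412, ωT=1.235423, cosh=1.865273, sinh=1.574561; start (x,ẋ)=(0.140400, 0.303200) → end (x,ẋ)=(0.294418, 0.537222)
phase 2: p=0.3649, T=0.302, ωT=0.905577, cosh=1.438834, sinh=1.034525; start (x,ẋ)=(0.294418, 0.537222) → end (x,ẋ)=(0.448832, 0.554330)
phase 3: p=0.7265, T=0.346, ωT=1.037516, cosh=1.588265, sinh=1.233931; start (x,ẋ)=(0.448832, 0.554330) → end (x,ẋ)=(0.513597, -0.146969)
phase 4: p=0.8476, T=0.407, ωT=1.220430, cosh=1.841874, sinh=1.546771; start (x,ẋ)=(0.513597, -0.146969) → end (x,ẋ)=(0.156597, -1.819854)

1 0.4120 0.2944 0.5372
2 0.7140 0.4488 0.5543
3 1.0600 0.5136 -0.1470
4 1.4670 0.1566 -1.8199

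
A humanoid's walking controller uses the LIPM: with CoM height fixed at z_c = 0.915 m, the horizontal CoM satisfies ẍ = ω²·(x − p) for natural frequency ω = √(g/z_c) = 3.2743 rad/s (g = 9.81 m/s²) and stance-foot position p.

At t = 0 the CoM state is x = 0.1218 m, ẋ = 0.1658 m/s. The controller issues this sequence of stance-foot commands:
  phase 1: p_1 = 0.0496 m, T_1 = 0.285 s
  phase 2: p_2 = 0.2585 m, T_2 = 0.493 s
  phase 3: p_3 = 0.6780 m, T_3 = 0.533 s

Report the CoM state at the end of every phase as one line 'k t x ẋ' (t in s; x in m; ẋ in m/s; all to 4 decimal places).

1 0.2850 0.2100 0.4974
2 0.7780 0.4983 0.9160
3 1.3110 0.9245 1.0698

phase 1: p=0.0496, T=0.285, ωT=0.933175, cosh=1.467937, sinh=1.074634; start (x,ẋ)=(0.121800, 0.165800) → end (x,ẋ)=(0.210001, 0.497432)
phase 2: p=0.2585, T=0.493, ωT=1.614230, cosh=2.611531, sinh=2.412487; start (x,ẋ)=(0.210001, 0.497432) → end (x,ẋ)=(0.498349, 0.915956)
phase 3: p=0.6780, T=0.533, ωT=1.745202, cosh=2.950834, sinh=2.776224; start (x,ẋ)=(0.498349, 0.915956) → end (x,ẋ)=(0.924502, 1.069768)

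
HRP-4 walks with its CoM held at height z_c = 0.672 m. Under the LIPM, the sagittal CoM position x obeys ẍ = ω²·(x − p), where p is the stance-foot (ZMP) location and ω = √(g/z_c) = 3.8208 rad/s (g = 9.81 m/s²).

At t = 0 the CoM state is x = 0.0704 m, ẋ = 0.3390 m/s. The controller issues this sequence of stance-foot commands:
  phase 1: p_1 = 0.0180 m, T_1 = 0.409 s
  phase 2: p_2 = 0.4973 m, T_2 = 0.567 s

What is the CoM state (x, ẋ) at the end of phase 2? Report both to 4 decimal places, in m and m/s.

phase 1: p=0.0180, T=0.409, ωT=1.562707, cosh=2.490645, sinh=2.281077; start (x,ẋ)=(0.070400, 0.339000) → end (x,ẋ)=(0.350898, 1.301023)
phase 2: p=0.4973, T=0.567, ωT=2.166394, cosh=4.420673, sinh=4.306082; start (x,ẋ)=(0.350898, 1.301023) → end (x,ẋ)=(1.316372, 3.342692)

x = 1.3164, ẋ = 3.3427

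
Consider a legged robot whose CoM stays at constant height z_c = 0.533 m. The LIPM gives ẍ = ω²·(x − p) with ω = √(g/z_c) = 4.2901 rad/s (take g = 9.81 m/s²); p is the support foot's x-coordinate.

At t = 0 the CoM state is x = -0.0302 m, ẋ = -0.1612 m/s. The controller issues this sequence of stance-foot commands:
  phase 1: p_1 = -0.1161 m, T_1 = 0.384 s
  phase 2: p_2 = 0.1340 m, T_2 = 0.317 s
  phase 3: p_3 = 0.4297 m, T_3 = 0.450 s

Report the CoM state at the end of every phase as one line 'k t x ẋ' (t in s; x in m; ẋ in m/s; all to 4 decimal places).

1 0.3840 0.0213 0.4874
2 0.7010 0.1067 0.1319
3 1.1510 -0.6034 -4.2119

phase 1: p=-0.1161, T=0.384, ωT=1.647398, cosh=2.693001, sinh=2.500450; start (x,ẋ)=(-0.030200, -0.161200) → end (x,ẋ)=(0.021275, 0.487353)
phase 2: p=0.1340, T=0.317, ωT=1.359962, cosh=2.076357, sinh=1.819687; start (x,ẋ)=(0.021275, 0.487353) → end (x,ẋ)=(0.106657, 0.131913)
phase 3: p=0.4297, T=0.450, ωT=1.930545, cosh=3.519168, sinh=3.374098; start (x,ẋ)=(0.106657, 0.131913) → end (x,ẋ)=(-0.603393, -4.211888)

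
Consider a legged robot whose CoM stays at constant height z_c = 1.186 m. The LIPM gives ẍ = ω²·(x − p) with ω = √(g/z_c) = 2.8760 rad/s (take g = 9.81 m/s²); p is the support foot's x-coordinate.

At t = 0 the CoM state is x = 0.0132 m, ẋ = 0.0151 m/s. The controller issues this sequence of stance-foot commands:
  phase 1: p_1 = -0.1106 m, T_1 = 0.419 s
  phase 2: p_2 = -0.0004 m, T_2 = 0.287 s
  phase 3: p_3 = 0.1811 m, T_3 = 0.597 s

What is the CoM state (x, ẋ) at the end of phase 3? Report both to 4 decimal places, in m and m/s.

phase 1: p=-0.1106, T=0.419, ωT=1.205044, cosh=1.818292, sinh=1.518614; start (x,ẋ)=(0.013200, 0.015100) → end (x,ẋ)=(0.122478, 0.568157)
phase 2: p=-0.0004, T=0.287, ωT=0.825412, cosh=1.360438, sinh=0.922383; start (x,ẋ)=(0.122478, 0.568157) → end (x,ẋ)=(0.348985, 1.098909)
phase 3: p=0.1811, T=0.597, ωT=1.716972, cosh=2.873627, sinh=2.694017; start (x,ẋ)=(0.348985, 1.098909) → end (x,ẋ)=(1.692914, 4.458630)

x = 1.6929, ẋ = 4.4586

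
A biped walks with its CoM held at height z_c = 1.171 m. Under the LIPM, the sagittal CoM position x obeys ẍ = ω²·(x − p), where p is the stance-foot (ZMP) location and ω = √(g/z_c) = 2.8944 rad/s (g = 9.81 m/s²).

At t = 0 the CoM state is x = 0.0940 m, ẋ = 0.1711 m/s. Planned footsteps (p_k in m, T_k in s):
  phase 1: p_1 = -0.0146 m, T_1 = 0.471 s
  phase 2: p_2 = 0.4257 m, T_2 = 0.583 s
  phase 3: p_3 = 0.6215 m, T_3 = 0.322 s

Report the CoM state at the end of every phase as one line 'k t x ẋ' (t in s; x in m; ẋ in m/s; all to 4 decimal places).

phase 1: p=-0.0146, T=0.471, ωT=1.363262, cosh=2.082375, sinh=1.826550; start (x,ẋ)=(0.094000, 0.171100) → end (x,ẋ)=(0.319521, 0.930437)
phase 2: p=0.4257, T=0.583, ωT=1.687435, cosh=2.795296, sinh=2.610303; start (x,ẋ)=(0.319521, 0.930437) → end (x,ẋ)=(0.968009, 1.798636)
phase 3: p=0.6215, T=0.322, ωT=0.931997, cosh=1.466671, sinh=1.072904; start (x,ẋ)=(0.968009, 1.798636) → end (x,ẋ)=(1.796438, 3.714061)

1 0.4710 0.3195 0.9304
2 1.0540 0.9680 1.7986
3 1.3760 1.7964 3.7141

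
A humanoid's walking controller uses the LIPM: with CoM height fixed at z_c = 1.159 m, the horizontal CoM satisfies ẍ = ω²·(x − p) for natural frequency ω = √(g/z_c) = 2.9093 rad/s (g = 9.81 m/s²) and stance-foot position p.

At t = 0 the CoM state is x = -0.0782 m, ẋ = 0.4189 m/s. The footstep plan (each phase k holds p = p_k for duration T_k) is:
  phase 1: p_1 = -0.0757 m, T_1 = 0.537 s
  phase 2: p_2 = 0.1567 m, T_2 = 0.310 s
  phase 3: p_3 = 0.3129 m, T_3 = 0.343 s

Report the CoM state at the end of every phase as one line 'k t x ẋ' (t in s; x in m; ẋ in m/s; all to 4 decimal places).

phase 1: p=-0.0757, T=0.537, ωT=1.562294, cosh=2.489703, sinh=2.280048; start (x,ẋ)=(-0.078200, 0.418900) → end (x,ẋ)=(0.246372, 1.026353)
phase 2: p=0.1567, T=0.310, ωT=0.901883, cosh=1.435022, sinh=1.029217; start (x,ẋ)=(0.246372, 1.026353) → end (x,ẋ)=(0.648472, 1.741344)
phase 3: p=0.3129, T=0.343, ωT=0.997890, cosh=1.540604, sinh=1.171948; start (x,ẋ)=(0.648472, 1.741344) → end (x,ẋ)=(1.531346, 3.826871)

1 0.5370 0.2464 1.0264
2 0.8470 0.6485 1.7413
3 1.1900 1.5313 3.8269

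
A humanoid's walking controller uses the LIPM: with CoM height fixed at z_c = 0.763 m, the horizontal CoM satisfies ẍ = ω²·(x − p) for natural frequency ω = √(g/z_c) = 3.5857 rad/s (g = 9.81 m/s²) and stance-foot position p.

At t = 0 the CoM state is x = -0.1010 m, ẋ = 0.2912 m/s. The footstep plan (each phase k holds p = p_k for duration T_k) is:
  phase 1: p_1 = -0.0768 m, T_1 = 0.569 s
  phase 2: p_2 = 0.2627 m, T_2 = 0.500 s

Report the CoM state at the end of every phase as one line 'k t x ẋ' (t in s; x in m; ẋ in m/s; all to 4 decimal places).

phase 1: p=-0.0768, T=0.569, ωT=2.040263, cosh=3.911314, sinh=3.781320; start (x,ẋ)=(-0.101000, 0.291200) → end (x,ẋ)=(0.135633, 0.810855)
phase 2: p=0.2627, T=0.500, ωT=1.792850, cosh=3.086516, sinh=2.920031; start (x,ẋ)=(0.135633, 0.810855) → end (x,ẋ)=(0.530828, 1.172277)

1 0.5690 0.1356 0.8109
2 1.0690 0.5308 1.1723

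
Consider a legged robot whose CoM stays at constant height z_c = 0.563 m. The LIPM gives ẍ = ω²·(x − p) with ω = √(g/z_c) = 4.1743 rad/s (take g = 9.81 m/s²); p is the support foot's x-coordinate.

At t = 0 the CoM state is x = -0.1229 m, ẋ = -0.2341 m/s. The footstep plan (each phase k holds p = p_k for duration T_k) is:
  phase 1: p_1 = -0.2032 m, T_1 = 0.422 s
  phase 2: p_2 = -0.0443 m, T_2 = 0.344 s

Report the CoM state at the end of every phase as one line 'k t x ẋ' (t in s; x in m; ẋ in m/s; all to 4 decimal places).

1 0.4220 -0.1210 0.2454
2 0.7660 -0.0981 -0.0899

phase 1: p=-0.2032, T=0.422, ωT=1.761555, cosh=2.996629, sinh=2.824851; start (x,ẋ)=(-0.122900, -0.234100) → end (x,ẋ)=(-0.120992, 0.245369)
phase 2: p=-0.0443, T=0.344, ωT=1.435959, cosh=2.220781, sinh=1.982894; start (x,ẋ)=(-0.120992, 0.245369) → end (x,ẋ)=(-0.098060, -0.089883)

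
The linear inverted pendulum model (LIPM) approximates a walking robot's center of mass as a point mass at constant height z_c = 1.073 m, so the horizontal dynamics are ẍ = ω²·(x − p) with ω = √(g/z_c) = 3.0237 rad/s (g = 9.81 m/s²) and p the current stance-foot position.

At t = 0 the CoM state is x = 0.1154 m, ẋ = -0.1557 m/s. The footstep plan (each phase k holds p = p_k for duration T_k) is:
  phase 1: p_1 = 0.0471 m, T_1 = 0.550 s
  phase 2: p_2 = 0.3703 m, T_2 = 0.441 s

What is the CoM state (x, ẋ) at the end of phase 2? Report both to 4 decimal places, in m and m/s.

x = -0.1142, ẋ = -1.2256

phase 1: p=0.0471, T=0.550, ωT=1.663035, cosh=2.732430, sinh=2.542867; start (x,ẋ)=(0.115400, -0.155700) → end (x,ẋ)=(0.102785, 0.099710)
phase 2: p=0.3703, T=0.441, ωT=1.333452, cosh=2.028841, sinh=1.765276; start (x,ẋ)=(0.102785, 0.099710) → end (x,ẋ)=(-0.114234, -1.225611)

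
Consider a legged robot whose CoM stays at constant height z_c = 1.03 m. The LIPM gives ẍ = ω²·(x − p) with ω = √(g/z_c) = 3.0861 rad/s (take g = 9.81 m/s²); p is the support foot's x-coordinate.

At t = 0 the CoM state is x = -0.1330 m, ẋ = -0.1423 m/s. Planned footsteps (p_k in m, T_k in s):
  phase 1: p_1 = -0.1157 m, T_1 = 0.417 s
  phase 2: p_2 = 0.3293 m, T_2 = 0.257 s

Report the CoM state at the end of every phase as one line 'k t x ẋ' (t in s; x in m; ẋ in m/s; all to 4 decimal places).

1 0.4170 -0.2265 -0.3666
2 0.6740 -0.5151 -1.9958

phase 1: p=-0.1157, T=0.417, ωT=1.286904, cosh=1.948840, sinh=1.672716; start (x,ẋ)=(-0.133000, -0.142300) → end (x,ẋ)=(-0.226544, -0.366625)
phase 2: p=0.3293, T=0.257, ωT=0.793128, cosh=1.331363, sinh=0.878936; start (x,ẋ)=(-0.226544, -0.366625) → end (x,ẋ)=(-0.515147, -1.995829)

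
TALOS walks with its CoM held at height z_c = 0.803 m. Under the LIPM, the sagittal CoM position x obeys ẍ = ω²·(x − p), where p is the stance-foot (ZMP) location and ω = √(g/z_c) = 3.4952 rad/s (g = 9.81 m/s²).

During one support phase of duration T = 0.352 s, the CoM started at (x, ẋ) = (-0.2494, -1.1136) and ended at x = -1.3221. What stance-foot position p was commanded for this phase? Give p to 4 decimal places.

p = 0.4203

ωT = 3.4952·0.352 = 1.230310; cosh(ωT) = 1.857247, sinh(ωT) = 1.565045
x(T) = p + (x₀−p)·cosh(ωT) + (ẋ₀/ω)·sinh(ωT) ⇒ p·(1 − cosh) = x(T) − x₀·cosh − (ẋ₀/ω)·sinh
numerator   = -1.3221 − (-0.2494)·1.857247 − (-1.1136/3.4952)·1.565045 = -0.360266
denominator = 1 − 1.857247 = -0.857247
p = -0.360266 / -0.857247 = 0.4203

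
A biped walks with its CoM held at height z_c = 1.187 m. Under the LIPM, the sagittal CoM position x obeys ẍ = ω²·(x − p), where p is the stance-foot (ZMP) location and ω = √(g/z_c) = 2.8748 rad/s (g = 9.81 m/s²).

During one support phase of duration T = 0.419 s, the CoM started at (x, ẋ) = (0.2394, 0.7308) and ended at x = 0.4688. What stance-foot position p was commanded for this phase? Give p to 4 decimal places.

ωT = 2.8748·0.419 = 1.204541; cosh(ωT) = 1.817529, sinh(ωT) = 1.517699
x(T) = p + (x₀−p)·cosh(ωT) + (ẋ₀/ω)·sinh(ωT) ⇒ p·(1 − cosh) = x(T) − x₀·cosh − (ẋ₀/ω)·sinh
numerator   = 0.4688 − (0.2394)·1.817529 − (0.7308/2.8748)·1.517699 = -0.352129
denominator = 1 − 1.817529 = -0.817529
p = -0.352129 / -0.817529 = 0.4307

p = 0.4307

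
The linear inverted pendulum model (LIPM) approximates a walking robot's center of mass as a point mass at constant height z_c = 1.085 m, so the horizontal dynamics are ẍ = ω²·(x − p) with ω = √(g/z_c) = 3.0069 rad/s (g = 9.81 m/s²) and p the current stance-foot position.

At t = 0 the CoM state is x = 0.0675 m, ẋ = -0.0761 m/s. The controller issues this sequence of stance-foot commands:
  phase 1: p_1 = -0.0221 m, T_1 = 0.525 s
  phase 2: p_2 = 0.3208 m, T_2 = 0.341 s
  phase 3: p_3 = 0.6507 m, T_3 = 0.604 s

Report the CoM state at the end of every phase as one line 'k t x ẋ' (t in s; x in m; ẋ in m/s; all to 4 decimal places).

phase 1: p=-0.0221, T=0.525, ωT=1.578623, cosh=2.527266, sinh=2.321007; start (x,ẋ)=(0.067500, -0.076100) → end (x,ẋ)=(0.145602, 0.432997)
phase 2: p=0.3208, T=0.341, ωT=1.025353, cosh=1.573375, sinh=1.214705; start (x,ẋ)=(0.145602, 0.432997) → end (x,ẋ)=(0.220067, 0.041356)
phase 3: p=0.6507, T=0.604, ωT=1.816168, cosh=3.155449, sinh=2.992801; start (x,ẋ)=(0.220067, 0.041356) → end (x,ẋ)=(-0.666980, -3.744798)

1 0.5250 0.1456 0.4330
2 0.8660 0.2201 0.0414
3 1.4700 -0.6670 -3.7448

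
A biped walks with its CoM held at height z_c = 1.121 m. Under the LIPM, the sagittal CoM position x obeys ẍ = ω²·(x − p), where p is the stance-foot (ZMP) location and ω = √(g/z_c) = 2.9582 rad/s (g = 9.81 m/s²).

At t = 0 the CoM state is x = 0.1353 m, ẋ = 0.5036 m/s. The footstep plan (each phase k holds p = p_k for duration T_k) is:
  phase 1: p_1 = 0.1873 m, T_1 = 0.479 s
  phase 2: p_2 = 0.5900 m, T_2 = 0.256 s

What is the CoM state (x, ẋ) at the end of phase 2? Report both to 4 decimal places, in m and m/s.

x = 0.5736, ẋ = 0.5848

phase 1: p=0.1873, T=0.479, ωT=1.416978, cosh=2.183541, sinh=1.941095; start (x,ẋ)=(0.135300, 0.503600) → end (x,ẋ)=(0.404205, 0.801039)
phase 2: p=0.5900, T=0.256, ωT=0.757299, cosh=1.300720, sinh=0.831789; start (x,ẋ)=(0.404205, 0.801039) → end (x,ẋ)=(0.573570, 0.584762)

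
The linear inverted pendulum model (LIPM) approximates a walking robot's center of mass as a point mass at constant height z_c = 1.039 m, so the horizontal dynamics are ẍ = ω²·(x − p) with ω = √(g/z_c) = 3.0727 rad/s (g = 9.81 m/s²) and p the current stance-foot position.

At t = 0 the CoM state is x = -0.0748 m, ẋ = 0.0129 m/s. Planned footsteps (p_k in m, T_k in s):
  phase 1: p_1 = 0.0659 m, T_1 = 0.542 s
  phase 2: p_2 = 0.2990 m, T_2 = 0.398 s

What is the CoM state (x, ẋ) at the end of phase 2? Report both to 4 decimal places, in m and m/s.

x = -1.3613, ẋ = -4.8660

phase 1: p=0.0659, T=0.542, ωT=1.665403, cosh=2.738460, sinh=2.549346; start (x,ẋ)=(-0.074800, 0.012900) → end (x,ẋ)=(-0.308699, -1.066830)
phase 2: p=0.2990, T=0.398, ωT=1.222935, cosh=1.845754, sinh=1.551389; start (x,ẋ)=(-0.308699, -1.066830) → end (x,ẋ)=(-1.361298, -4.865975)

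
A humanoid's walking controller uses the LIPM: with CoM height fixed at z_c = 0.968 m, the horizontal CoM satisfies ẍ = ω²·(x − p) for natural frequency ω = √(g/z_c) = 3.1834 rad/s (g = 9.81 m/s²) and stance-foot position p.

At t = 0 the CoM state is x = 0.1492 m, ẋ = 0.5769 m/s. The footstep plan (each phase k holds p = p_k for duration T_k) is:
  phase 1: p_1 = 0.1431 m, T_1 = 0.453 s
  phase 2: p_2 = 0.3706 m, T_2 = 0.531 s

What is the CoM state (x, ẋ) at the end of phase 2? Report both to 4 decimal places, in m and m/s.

phase 1: p=0.1431, T=0.453, ωT=1.442080, cosh=2.232960, sinh=1.996525; start (x,ẋ)=(0.149200, 0.576900) → end (x,ẋ)=(0.518534, 1.326965)
phase 2: p=0.3706, T=0.531, ωT=1.690385, cosh=2.803009, sinh=2.618561; start (x,ẋ)=(0.518534, 1.326965) → end (x,ẋ)=(1.876778, 4.952660)

x = 1.8768, ẋ = 4.9527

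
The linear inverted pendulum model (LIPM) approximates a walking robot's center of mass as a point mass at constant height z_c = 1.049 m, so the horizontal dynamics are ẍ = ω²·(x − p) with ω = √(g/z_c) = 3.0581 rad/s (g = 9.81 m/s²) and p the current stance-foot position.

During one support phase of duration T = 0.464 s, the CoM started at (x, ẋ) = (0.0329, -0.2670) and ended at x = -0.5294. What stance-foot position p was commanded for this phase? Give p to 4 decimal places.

ωT = 3.0581·0.464 = 1.418958; cosh(ωT) = 2.187390, sinh(ωT) = 1.945424
x(T) = p + (x₀−p)·cosh(ωT) + (ẋ₀/ω)·sinh(ωT) ⇒ p·(1 − cosh) = x(T) − x₀·cosh − (ẋ₀/ω)·sinh
numerator   = -0.5294 − (0.0329)·2.187390 − (-0.2670/3.0581)·1.945424 = -0.431512
denominator = 1 − 2.187390 = -1.187390
p = -0.431512 / -1.187390 = 0.3634

p = 0.3634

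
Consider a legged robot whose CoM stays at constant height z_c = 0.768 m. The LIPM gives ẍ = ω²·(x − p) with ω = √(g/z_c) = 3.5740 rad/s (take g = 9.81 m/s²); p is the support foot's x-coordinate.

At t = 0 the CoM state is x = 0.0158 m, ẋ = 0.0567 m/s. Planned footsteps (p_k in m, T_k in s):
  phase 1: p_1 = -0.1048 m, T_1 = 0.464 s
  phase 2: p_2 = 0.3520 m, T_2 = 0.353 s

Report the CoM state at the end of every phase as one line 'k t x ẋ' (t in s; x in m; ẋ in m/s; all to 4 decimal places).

phase 1: p=-0.1048, T=0.464, ωT=1.658336, cosh=2.720511, sinh=2.530055; start (x,ẋ)=(0.015800, 0.056700) → end (x,ẋ)=(0.263432, 1.244769)
phase 2: p=0.3520, T=0.353, ωT=1.261622, cosh=1.907169, sinh=1.623975; start (x,ẋ)=(0.263432, 1.244769) → end (x,ẋ)=(0.748691, 1.859928)

1 0.4640 0.2634 1.2448
2 0.8170 0.7487 1.8599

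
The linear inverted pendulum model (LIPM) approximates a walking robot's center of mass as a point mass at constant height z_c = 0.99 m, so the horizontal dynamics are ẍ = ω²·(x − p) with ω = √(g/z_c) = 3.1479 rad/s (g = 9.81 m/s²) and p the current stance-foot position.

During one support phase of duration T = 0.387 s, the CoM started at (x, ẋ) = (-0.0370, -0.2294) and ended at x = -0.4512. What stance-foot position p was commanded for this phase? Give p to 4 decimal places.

p = 0.3229

ωT = 3.1479·0.387 = 1.218237; cosh(ωT) = 1.838487, sinh(ωT) = 1.542736
x(T) = p + (x₀−p)·cosh(ωT) + (ẋ₀/ω)·sinh(ωT) ⇒ p·(1 − cosh) = x(T) − x₀·cosh − (ẋ₀/ω)·sinh
numerator   = -0.4512 − (-0.0370)·1.838487 − (-0.2294/3.1479)·1.542736 = -0.270751
denominator = 1 − 1.838487 = -0.838487
p = -0.270751 / -0.838487 = 0.3229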